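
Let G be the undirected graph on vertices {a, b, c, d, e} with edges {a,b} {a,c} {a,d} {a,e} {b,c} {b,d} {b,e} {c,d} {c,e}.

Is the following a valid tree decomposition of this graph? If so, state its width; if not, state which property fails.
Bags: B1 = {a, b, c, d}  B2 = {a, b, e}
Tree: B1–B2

A tree decomposition must satisfy three properties: every vertex lies in some bag; for every edge, both endpoints lie together in some bag; and for every vertex, the bags containing it form a connected subtree. Here edge (c,e) lies in no bag, so the decomposition is invalid.

No — edge (c,e) lies in no bag.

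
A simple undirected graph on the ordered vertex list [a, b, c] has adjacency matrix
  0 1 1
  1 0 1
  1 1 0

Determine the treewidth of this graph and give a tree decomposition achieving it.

A single bag containing all 3 vertices is trivially a valid decomposition of width 2. On the other hand G contains the 3-clique {a, b, c}. A clique must lie in a single bag of any decomposition, so no decomposition can have width below 2. The upper and lower bounds meet at 2, so that is the treewidth.

Treewidth 2.
One optimal decomposition is:
Bags: B1 = {a, b, c}
Tree: (single bag)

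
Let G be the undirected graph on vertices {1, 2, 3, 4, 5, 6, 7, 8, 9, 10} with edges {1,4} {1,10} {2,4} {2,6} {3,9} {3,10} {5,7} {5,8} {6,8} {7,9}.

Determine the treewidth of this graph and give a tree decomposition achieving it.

Treewidth 2.
One such decomposition:
Bags: B1 = {3, 9, 10}  B2 = {1, 9, 10}  B3 = {1, 4, 9}  B4 = {2, 4, 9}  B5 = {2, 6, 9}  B6 = {6, 8, 9}  B7 = {5, 8, 9}  B8 = {5, 7, 9}
Tree: B1–B2, B2–B3, B3–B4, B4–B5, B5–B6, B6–B7, B7–B8

Each bag holds 3 vertices, so the decomposition has width 2, which upper-bounds the treewidth. Since 9–3–10–1–4–2–6–8–5–7–9 is a cycle in G, G is not acyclic. Forests are exactly the graphs of treewidth ≤ 1, so tw(G) ≥ 2. Combining the bounds, tw(G) = 2.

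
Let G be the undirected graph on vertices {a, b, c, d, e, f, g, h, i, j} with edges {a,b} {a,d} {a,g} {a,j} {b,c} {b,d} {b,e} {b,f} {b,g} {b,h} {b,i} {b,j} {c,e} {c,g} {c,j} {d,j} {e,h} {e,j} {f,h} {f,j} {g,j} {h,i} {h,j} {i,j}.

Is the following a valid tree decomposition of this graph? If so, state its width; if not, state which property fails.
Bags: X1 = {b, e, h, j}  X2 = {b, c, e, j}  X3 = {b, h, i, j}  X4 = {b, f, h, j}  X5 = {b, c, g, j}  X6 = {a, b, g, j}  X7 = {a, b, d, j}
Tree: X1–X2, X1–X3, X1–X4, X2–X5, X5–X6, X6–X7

Vertex coverage: the bags together contain {a, b, c, d, e, f, g, h, i, j}, the full vertex set. Edge coverage: each edge of G has both endpoints in at least one bag. Running intersection: for every vertex, the bags containing it form a connected subtree. All three properties hold, so this is a valid tree decomposition of width max|bag| − 1 = 3, and hence tw(G) ≤ 3.

Yes; width 3.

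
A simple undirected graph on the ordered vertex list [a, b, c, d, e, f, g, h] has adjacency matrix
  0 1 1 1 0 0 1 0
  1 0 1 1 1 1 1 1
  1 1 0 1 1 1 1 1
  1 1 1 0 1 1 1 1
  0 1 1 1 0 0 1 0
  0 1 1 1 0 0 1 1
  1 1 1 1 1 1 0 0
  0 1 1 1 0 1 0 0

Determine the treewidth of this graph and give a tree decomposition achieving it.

The largest bag has 5 vertices, giving width 4; this decomposition certifies tw(G) ≤ 4. On the other hand G contains the 5-clique {b, c, d, e, g}. A clique must lie in a single bag of any decomposition, so no decomposition can have width below 4. Hence tw(G) = 4 exactly.

Treewidth 4.
Bags: B1 = {b, c, d, f, g}  B2 = {b, c, d, e, g}  B3 = {b, c, d, f, h}  B4 = {a, b, c, d, g}
Tree: B1–B2, B1–B3, B1–B4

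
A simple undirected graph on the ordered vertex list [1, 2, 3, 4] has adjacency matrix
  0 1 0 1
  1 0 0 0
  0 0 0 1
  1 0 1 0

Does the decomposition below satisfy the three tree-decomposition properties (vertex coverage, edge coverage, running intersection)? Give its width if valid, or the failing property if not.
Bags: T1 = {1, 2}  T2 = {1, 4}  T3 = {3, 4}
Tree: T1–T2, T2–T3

Every vertex of G appears in some bag (union = {1, 2, 3, 4}); every edge is covered by a bag; and for each vertex v the set of bags containing v is connected in the bag tree. The decomposition is therefore valid. The largest bag has 2 vertices, so the width is 1.

Yes; width 1.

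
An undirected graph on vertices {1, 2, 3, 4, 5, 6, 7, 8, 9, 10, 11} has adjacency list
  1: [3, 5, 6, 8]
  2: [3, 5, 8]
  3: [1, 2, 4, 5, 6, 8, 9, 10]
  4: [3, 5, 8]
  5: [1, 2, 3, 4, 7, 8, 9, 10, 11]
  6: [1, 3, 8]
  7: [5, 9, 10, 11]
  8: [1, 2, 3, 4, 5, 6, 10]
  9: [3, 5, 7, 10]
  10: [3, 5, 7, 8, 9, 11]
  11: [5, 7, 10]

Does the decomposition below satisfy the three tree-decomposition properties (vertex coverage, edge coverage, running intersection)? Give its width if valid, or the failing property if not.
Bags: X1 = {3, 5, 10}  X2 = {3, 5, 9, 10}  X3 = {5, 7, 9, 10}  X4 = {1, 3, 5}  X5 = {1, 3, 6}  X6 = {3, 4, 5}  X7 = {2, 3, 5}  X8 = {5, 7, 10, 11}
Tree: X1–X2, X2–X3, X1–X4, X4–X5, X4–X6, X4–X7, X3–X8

A tree decomposition must satisfy three properties: every vertex lies in some bag; for every edge, both endpoints lie together in some bag; and for every vertex, the bags containing it form a connected subtree. Here vertex 8 appears in no bag, so the decomposition is invalid.

No — vertex 8 appears in no bag.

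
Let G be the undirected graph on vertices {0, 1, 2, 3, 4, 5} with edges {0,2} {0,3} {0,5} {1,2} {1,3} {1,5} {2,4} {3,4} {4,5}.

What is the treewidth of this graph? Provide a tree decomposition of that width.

Treewidth 3.
Bags: B1 = {0, 1, 3, 4}  B2 = {0, 1, 4, 5}  B3 = {0, 1, 2, 4}
Tree: B1–B2, B2–B3

The largest bag has 4 vertices, giving width 3; this decomposition certifies tw(G) ≤ 3. For the lower bound: the 4 vertex sets {1,3}, {4,5}, {0}, {2} are disjoint, each induces a connected subgraph, and every pair is joined by at least one edge of G. Contracting each set to a single vertex therefore yields K_{4} as a minor, and since treewidth is minor-monotone, tw(G) ≥ tw(K_{4}) = 3. Combining the bounds, tw(G) = 3.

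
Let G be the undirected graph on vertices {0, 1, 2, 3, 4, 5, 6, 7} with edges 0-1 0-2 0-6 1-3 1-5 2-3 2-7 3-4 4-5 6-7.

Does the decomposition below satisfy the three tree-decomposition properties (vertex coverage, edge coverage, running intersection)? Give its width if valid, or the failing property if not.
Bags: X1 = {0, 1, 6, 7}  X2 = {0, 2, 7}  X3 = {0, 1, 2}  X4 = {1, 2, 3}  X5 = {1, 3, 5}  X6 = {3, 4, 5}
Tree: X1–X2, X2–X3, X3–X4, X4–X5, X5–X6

A tree decomposition must satisfy three properties: every vertex lies in some bag; for every edge, both endpoints lie together in some bag; and for every vertex, the bags containing it form a connected subtree. Here bags containing vertex 1 are not connected in the tree, so the decomposition is invalid.

No — bags containing vertex 1 are not connected in the tree.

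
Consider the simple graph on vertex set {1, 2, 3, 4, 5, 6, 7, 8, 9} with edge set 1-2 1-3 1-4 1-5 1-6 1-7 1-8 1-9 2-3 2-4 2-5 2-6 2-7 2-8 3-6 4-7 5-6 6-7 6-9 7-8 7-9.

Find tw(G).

3

A width-3 tree decomposition is:
Bags: B1 = {1, 2, 4, 7}  B2 = {1, 2, 6, 7}  B3 = {1, 6, 7, 9}  B4 = {1, 2, 3, 6}  B5 = {1, 2, 7, 8}  B6 = {1, 2, 5, 6}
Tree: B1–B2, B2–B3, B2–B4, B2–B5, B2–B6
Each bag holds 4 vertices, so the decomposition has width 3, which upper-bounds the treewidth. Conversely, {1, 6, 7, 9} is a clique of size 4, and the vertices of any clique must share a bag in every tree decomposition; so some bag has ≥ 4 vertices and tw(G) ≥ 3. Hence tw(G) = 3 exactly.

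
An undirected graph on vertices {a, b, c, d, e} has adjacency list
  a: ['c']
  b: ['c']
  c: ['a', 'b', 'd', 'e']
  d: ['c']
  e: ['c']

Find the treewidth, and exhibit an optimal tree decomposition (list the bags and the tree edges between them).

Each bag holds 2 vertices, so the decomposition has width 1, which upper-bounds the treewidth. G has an edge, so its treewidth is at least 1. Therefore the treewidth is 1.

Treewidth 1.
One such decomposition:
Bags: B1 = {b, c}  B2 = {a, c}  B3 = {c, d}  B4 = {c, e}
Tree: B1–B2, B2–B3, B1–B4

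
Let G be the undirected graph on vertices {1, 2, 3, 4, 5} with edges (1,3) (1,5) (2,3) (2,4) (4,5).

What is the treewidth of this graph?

2

A width-2 tree decomposition is:
Bags: B1 = {1, 3, 5}  B2 = {2, 3, 5}  B3 = {2, 4, 5}
Tree: B1–B2, B2–B3
Each bag holds 3 vertices, so the decomposition has width 2, which upper-bounds the treewidth. The edges 5–1–3–2–4–5 form a cycle, so G is not a tree and its treewidth is at least 2. The upper and lower bounds meet at 2, so that is the treewidth.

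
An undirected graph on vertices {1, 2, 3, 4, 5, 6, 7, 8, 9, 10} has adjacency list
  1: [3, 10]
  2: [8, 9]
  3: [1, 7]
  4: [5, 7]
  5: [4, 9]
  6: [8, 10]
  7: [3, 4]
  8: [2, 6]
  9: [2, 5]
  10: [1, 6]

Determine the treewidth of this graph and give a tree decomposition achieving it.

Every bag has size at most 3, so the width is 3 − 1 = 2 and tw(G) ≤ 2. The edges 8–2–9–5–4–7–3–1–10–6–8 form a cycle, so G is not a tree and its treewidth is at least 2. Combining the bounds, tw(G) = 2.

Treewidth 2.
One optimal decomposition is:
Bags: B1 = {2, 8, 9}  B2 = {5, 8, 9}  B3 = {4, 5, 8}  B4 = {4, 7, 8}  B5 = {3, 7, 8}  B6 = {1, 3, 8}  B7 = {1, 8, 10}  B8 = {6, 8, 10}
Tree: B1–B2, B2–B3, B3–B4, B4–B5, B5–B6, B6–B7, B7–B8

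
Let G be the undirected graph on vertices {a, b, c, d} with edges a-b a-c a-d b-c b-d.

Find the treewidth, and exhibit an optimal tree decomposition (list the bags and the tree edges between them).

Treewidth 2.
One optimal decomposition is:
Bags: B1 = {a, b, c}  B2 = {a, b, d}
Tree: B1–B2

Every bag has size at most 3, so the width is 3 − 1 = 2 and tw(G) ≤ 2. Conversely, {a, b, d} is a clique of size 3, and the vertices of any clique must share a bag in every tree decomposition; so some bag has ≥ 3 vertices and tw(G) ≥ 2. Hence tw(G) = 2 exactly.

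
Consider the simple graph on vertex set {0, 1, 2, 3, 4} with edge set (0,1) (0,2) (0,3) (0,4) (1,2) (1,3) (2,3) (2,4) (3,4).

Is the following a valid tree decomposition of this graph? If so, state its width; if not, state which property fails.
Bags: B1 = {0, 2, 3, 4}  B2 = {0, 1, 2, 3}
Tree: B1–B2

Yes; width 3.

Vertex coverage: the bags together contain {0, 1, 2, 3, 4}, the full vertex set. Edge coverage: each edge of G has both endpoints in at least one bag. Running intersection: for every vertex, the bags containing it form a connected subtree. All three properties hold, so this is a valid tree decomposition of width max|bag| − 1 = 3, and hence tw(G) ≤ 3.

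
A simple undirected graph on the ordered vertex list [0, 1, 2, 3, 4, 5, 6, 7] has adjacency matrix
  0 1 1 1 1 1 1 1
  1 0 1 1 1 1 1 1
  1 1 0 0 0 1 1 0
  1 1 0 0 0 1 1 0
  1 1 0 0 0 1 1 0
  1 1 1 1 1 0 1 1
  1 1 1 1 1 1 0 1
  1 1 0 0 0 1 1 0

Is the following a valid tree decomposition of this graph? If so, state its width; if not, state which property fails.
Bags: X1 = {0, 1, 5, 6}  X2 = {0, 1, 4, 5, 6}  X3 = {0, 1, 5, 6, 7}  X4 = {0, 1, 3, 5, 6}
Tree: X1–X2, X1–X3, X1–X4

A tree decomposition must satisfy three properties: every vertex lies in some bag; for every edge, both endpoints lie together in some bag; and for every vertex, the bags containing it form a connected subtree. Here vertex 2 appears in no bag, so the decomposition is invalid.

No — vertex 2 appears in no bag.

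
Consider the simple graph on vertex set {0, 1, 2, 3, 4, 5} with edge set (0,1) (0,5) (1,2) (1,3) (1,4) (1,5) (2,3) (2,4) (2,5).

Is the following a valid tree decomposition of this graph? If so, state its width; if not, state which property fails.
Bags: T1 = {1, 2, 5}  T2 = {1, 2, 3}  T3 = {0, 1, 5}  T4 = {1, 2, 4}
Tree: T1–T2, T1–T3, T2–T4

Every vertex of G appears in some bag (union = {0, 1, 2, 3, 4, 5}); every edge is covered by a bag; and for each vertex v the set of bags containing v is connected in the bag tree. The decomposition is therefore valid. The largest bag has 3 vertices, so the width is 2.

Yes; width 2.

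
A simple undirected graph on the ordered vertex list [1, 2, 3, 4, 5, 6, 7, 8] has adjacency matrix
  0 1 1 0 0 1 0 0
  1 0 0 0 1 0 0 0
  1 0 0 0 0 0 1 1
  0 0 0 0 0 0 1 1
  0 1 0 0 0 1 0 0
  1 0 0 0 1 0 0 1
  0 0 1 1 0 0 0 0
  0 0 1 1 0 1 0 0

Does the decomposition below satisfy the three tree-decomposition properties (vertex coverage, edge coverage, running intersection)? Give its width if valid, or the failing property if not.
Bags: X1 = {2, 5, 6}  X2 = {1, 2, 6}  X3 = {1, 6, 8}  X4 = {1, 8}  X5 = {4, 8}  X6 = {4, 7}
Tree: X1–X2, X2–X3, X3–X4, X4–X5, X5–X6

No — vertex 3 appears in no bag.

A tree decomposition must satisfy three properties: every vertex lies in some bag; for every edge, both endpoints lie together in some bag; and for every vertex, the bags containing it form a connected subtree. Here vertex 3 appears in no bag, so the decomposition is invalid.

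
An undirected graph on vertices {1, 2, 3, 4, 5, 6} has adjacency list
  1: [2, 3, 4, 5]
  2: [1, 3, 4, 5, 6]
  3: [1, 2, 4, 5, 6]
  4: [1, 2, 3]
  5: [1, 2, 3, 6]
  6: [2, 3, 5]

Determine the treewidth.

A width-3 tree decomposition is:
Bags: B1 = {2, 3, 5, 6}  B2 = {1, 2, 3, 5}  B3 = {1, 2, 3, 4}
Tree: B1–B2, B2–B3
The largest bag has 4 vertices, giving width 3; this decomposition certifies tw(G) ≤ 3. For the lower bound, the 4 vertices {1, 2, 3, 4} are pairwise adjacent, and any tree decomposition puts a clique entirely inside one bag — forcing width ≥ 3. Therefore the treewidth is 3.

3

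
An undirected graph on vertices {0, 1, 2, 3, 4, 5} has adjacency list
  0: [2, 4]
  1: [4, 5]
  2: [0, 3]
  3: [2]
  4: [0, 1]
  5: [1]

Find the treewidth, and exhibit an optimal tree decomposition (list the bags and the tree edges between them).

Every bag has size at most 2, so the width is 2 − 1 = 1 and tw(G) ≤ 1. G has an edge, so its treewidth is at least 1. The upper and lower bounds meet at 1, so that is the treewidth.

Treewidth 1.
One optimal decomposition is:
Bags: B1 = {1, 5}  B2 = {1, 4}  B3 = {0, 4}  B4 = {0, 2}  B5 = {2, 3}
Tree: B1–B2, B2–B3, B3–B4, B4–B5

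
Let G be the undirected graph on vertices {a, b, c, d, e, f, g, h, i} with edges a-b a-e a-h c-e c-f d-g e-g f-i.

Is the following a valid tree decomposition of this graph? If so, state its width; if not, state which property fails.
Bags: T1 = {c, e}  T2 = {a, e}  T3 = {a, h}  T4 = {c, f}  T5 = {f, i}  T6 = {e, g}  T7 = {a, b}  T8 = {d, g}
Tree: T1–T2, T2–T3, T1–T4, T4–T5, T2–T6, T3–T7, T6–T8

Yes; width 1.

Checking the three conditions: (i) the bags cover all of {a, b, c, d, e, f, g, h, i}; (ii) for each edge, some bag contains both endpoints; (iii) the bags containing any fixed vertex form a subtree. All hold, so the decomposition is valid with width 2 − 1 = 1.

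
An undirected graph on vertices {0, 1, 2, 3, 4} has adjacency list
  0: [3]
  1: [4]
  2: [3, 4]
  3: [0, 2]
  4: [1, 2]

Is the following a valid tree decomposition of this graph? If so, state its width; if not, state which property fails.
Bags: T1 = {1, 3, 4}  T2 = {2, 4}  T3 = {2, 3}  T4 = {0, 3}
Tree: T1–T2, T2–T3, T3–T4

No — bags containing vertex 3 are not connected in the tree.

A tree decomposition must satisfy three properties: every vertex lies in some bag; for every edge, both endpoints lie together in some bag; and for every vertex, the bags containing it form a connected subtree. Here bags containing vertex 3 are not connected in the tree, so the decomposition is invalid.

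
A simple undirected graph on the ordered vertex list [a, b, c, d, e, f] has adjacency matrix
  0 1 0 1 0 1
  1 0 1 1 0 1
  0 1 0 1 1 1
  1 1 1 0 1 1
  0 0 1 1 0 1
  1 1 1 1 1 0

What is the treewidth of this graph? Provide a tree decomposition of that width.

The largest bag has 4 vertices, giving width 3; this decomposition certifies tw(G) ≤ 3. Conversely, {c, d, e, f} is a clique of size 4, and the vertices of any clique must share a bag in every tree decomposition; so some bag has ≥ 4 vertices and tw(G) ≥ 3. The upper and lower bounds meet at 3, so that is the treewidth.

Treewidth 3.
One such decomposition:
Bags: B1 = {a, b, d, f}  B2 = {b, c, d, f}  B3 = {c, d, e, f}
Tree: B1–B2, B2–B3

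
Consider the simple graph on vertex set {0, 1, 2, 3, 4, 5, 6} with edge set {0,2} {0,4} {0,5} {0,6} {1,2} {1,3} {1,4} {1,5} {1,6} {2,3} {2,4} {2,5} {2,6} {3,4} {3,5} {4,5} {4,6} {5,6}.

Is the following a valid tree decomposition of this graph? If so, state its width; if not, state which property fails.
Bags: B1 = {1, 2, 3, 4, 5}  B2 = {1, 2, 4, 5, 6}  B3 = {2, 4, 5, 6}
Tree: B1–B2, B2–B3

A tree decomposition must satisfy three properties: every vertex lies in some bag; for every edge, both endpoints lie together in some bag; and for every vertex, the bags containing it form a connected subtree. Here vertex 0 appears in no bag, so the decomposition is invalid.

No — vertex 0 appears in no bag.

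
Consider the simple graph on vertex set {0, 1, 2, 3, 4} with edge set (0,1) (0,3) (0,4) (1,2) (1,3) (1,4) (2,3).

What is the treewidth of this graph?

2

A width-2 tree decomposition is:
Bags: B1 = {1, 2, 3}  B2 = {0, 1, 3}  B3 = {0, 1, 4}
Tree: B1–B2, B2–B3
Each bag holds 3 vertices, so the decomposition has width 2, which upper-bounds the treewidth. On the other hand G contains the 3-clique {0, 1, 3}. A clique must lie in a single bag of any decomposition, so no decomposition can have width below 2. Therefore the treewidth is 2.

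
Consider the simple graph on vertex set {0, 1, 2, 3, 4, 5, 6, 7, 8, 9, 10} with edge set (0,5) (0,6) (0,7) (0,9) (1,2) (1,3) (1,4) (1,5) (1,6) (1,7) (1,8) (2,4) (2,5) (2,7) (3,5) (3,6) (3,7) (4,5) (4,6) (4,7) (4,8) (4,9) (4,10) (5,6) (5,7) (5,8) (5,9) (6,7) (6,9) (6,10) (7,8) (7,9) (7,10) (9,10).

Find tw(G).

4

A width-4 tree decomposition is:
Bags: B1 = {1, 4, 5, 6, 7}  B2 = {4, 5, 6, 7, 9}  B3 = {4, 6, 7, 9, 10}  B4 = {1, 3, 5, 6, 7}  B5 = {1, 2, 4, 5, 7}  B6 = {1, 4, 5, 7, 8}  B7 = {0, 5, 6, 7, 9}
Tree: B1–B2, B2–B3, B1–B4, B1–B5, B5–B6, B2–B7
Every bag has size at most 5, so the width is 5 − 1 = 4 and tw(G) ≤ 4. On the other hand G contains the 5-clique {4, 6, 7, 9, 10}. A clique must lie in a single bag of any decomposition, so no decomposition can have width below 4. The upper and lower bounds meet at 4, so that is the treewidth.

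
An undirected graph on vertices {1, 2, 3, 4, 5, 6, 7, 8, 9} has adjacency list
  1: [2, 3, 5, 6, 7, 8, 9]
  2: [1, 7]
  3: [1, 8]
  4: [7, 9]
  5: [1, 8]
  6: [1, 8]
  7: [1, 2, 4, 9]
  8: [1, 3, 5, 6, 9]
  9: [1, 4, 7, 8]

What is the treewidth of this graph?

A width-2 tree decomposition is:
Bags: B1 = {1, 3, 8}  B2 = {1, 8, 9}  B3 = {1, 7, 9}  B4 = {1, 6, 8}  B5 = {4, 7, 9}  B6 = {1, 2, 7}  B7 = {1, 5, 8}
Tree: B1–B2, B2–B3, B2–B4, B3–B5, B3–B6, B2–B7
Every bag has size at most 3, so the width is 3 − 1 = 2 and tw(G) ≤ 2. Conversely, {1, 8, 9} is a clique of size 3, and the vertices of any clique must share a bag in every tree decomposition; so some bag has ≥ 3 vertices and tw(G) ≥ 2. Hence tw(G) = 2 exactly.

2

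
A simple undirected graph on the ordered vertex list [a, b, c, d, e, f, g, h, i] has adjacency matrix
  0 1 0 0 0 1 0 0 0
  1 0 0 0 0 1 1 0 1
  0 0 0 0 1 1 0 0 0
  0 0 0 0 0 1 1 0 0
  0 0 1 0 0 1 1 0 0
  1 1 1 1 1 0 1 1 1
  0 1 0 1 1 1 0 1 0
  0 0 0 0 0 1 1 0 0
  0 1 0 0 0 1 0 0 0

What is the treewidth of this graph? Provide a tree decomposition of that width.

Treewidth 2.
Bags: B1 = {e, f, g}  B2 = {b, f, g}  B3 = {d, f, g}  B4 = {c, e, f}  B5 = {a, b, f}  B6 = {f, g, h}  B7 = {b, f, i}
Tree: B1–B2, B2–B3, B1–B4, B2–B5, B3–B6, B5–B7

Every bag has size at most 3, so the width is 3 − 1 = 2 and tw(G) ≤ 2. Conversely, {d, f, g} is a clique of size 3, and the vertices of any clique must share a bag in every tree decomposition; so some bag has ≥ 3 vertices and tw(G) ≥ 2. The upper and lower bounds meet at 2, so that is the treewidth.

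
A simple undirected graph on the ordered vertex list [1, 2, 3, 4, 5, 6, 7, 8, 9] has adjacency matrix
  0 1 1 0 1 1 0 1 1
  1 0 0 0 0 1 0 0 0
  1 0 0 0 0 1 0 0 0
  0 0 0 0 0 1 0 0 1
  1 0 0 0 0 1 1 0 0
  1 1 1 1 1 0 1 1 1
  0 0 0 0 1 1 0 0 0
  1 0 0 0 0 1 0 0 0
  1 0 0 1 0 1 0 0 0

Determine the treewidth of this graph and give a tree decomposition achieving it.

Each bag holds 3 vertices, so the decomposition has width 2, which upper-bounds the treewidth. For the lower bound, the 3 vertices {1, 2, 6} are pairwise adjacent, and any tree decomposition puts a clique entirely inside one bag — forcing width ≥ 2. Combining the bounds, tw(G) = 2.

Treewidth 2.
One such decomposition:
Bags: B1 = {1, 5, 6}  B2 = {1, 3, 6}  B3 = {1, 6, 8}  B4 = {1, 6, 9}  B5 = {5, 6, 7}  B6 = {4, 6, 9}  B7 = {1, 2, 6}
Tree: B1–B2, B1–B3, B3–B4, B1–B5, B4–B6, B1–B7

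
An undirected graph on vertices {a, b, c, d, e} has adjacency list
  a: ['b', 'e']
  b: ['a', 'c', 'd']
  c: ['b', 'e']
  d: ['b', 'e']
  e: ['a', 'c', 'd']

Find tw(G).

2

A width-2 tree decomposition is:
Bags: B1 = {b, d, e}  B2 = {b, c, e}  B3 = {a, b, e}
Tree: B1–B2, B2–B3
Each bag holds 3 vertices, so the decomposition has width 2, which upper-bounds the treewidth. Since d–b–c–e–d is a cycle in G, G is not acyclic. Forests are exactly the graphs of treewidth ≤ 1, so tw(G) ≥ 2. Therefore the treewidth is 2.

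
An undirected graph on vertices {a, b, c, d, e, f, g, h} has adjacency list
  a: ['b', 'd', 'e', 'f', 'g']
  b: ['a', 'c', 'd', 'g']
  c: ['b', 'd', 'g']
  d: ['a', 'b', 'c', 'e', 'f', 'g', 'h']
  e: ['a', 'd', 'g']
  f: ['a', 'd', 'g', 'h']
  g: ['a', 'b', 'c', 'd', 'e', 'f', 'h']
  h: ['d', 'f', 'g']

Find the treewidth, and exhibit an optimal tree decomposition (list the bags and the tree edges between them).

Each bag holds 4 vertices, so the decomposition has width 3, which upper-bounds the treewidth. Conversely, {d, f, g, h} is a clique of size 4, and the vertices of any clique must share a bag in every tree decomposition; so some bag has ≥ 4 vertices and tw(G) ≥ 3. Therefore the treewidth is 3.

Treewidth 3.
Bags: B1 = {a, d, f, g}  B2 = {d, f, g, h}  B3 = {a, b, d, g}  B4 = {a, d, e, g}  B5 = {b, c, d, g}
Tree: B1–B2, B1–B3, B1–B4, B3–B5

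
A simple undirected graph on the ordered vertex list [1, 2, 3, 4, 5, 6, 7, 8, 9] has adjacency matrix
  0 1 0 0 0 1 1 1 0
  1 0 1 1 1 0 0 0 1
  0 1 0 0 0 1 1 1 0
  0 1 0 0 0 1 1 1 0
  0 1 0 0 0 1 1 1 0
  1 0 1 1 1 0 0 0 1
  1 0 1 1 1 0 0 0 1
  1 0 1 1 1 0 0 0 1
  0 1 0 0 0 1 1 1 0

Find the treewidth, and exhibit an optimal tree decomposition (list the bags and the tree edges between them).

Every bag has size at most 5, so the width is 5 − 1 = 4 and tw(G) ≤ 4. For the lower bound: the 5 vertex sets {2,3}, {4,8}, {1,7}, {6}, {5} are disjoint, each induces a connected subgraph, and every pair is joined by at least one edge of G. Contracting each set to a single vertex therefore yields K_{5} as a minor, and since treewidth is minor-monotone, tw(G) ≥ tw(K_{5}) = 4. Combining the bounds, tw(G) = 4.

Treewidth 4.
One optimal decomposition is:
Bags: B1 = {2, 3, 6, 7, 8}  B2 = {2, 4, 6, 7, 8}  B3 = {1, 2, 6, 7, 8}  B4 = {2, 5, 6, 7, 8}  B5 = {2, 6, 7, 8, 9}
Tree: B1–B2, B2–B3, B3–B4, B4–B5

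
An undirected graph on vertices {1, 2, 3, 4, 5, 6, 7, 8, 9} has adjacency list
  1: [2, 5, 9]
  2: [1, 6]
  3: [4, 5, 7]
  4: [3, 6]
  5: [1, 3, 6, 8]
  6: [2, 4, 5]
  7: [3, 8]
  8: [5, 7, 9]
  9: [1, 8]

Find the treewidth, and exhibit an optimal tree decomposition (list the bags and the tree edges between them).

Treewidth 3.
One such decomposition:
Bags: B1 = {1, 2, 4, 6}  B2 = {1, 4, 5, 6}  B3 = {1, 3, 4, 5}  B4 = {1, 3, 5, 9}  B5 = {3, 5, 8, 9}  B6 = {3, 7, 8, 9}
Tree: B1–B2, B2–B3, B3–B4, B4–B5, B5–B6

Each bag holds 4 vertices, so the decomposition has width 3, which upper-bounds the treewidth. For the lower bound: the 4 vertex sets {2,4,6}, {1}, {5}, {3,7,8,9} are disjoint, each induces a connected subgraph, and every pair is joined by at least one edge of G. Contracting each set to a single vertex therefore yields K_{4} as a minor, and since treewidth is minor-monotone, tw(G) ≥ tw(K_{4}) = 3. The upper and lower bounds meet at 3, so that is the treewidth.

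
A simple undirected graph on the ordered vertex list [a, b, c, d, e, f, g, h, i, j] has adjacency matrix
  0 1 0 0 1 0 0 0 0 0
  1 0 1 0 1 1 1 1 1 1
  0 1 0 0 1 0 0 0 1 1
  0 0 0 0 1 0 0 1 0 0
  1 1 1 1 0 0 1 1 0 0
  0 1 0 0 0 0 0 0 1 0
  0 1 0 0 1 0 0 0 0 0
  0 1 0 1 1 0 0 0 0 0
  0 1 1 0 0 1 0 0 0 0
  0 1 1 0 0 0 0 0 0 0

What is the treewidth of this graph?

A width-2 tree decomposition is:
Bags: B1 = {b, c, e}  B2 = {b, c, j}  B3 = {b, c, i}  B4 = {b, e, h}  B5 = {a, b, e}  B6 = {d, e, h}  B7 = {b, f, i}  B8 = {b, e, g}
Tree: B1–B2, B1–B3, B1–B4, B1–B5, B4–B6, B3–B7, B1–B8
Every bag has size at most 3, so the width is 3 − 1 = 2 and tw(G) ≤ 2. Conversely, {d, e, h} is a clique of size 3, and the vertices of any clique must share a bag in every tree decomposition; so some bag has ≥ 3 vertices and tw(G) ≥ 2. Combining the bounds, tw(G) = 2.

2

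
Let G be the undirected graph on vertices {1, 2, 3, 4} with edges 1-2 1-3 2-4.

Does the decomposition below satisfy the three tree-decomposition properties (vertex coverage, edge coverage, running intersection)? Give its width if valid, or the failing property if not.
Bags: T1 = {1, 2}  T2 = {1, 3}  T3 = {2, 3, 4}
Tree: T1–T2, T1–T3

A tree decomposition must satisfy three properties: every vertex lies in some bag; for every edge, both endpoints lie together in some bag; and for every vertex, the bags containing it form a connected subtree. Here bags containing vertex 3 are not connected in the tree, so the decomposition is invalid.

No — bags containing vertex 3 are not connected in the tree.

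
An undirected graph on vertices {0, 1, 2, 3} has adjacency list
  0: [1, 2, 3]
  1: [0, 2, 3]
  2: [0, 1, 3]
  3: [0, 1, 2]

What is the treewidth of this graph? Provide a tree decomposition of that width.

A single bag containing all 4 vertices is trivially a valid decomposition of width 3. For the lower bound, the 4 vertices {0, 1, 2, 3} are pairwise adjacent, and any tree decomposition puts a clique entirely inside one bag — forcing width ≥ 3. Hence tw(G) = 3 exactly.

Treewidth 3.
One optimal decomposition is:
Bags: B1 = {0, 1, 2, 3}
Tree: (single bag)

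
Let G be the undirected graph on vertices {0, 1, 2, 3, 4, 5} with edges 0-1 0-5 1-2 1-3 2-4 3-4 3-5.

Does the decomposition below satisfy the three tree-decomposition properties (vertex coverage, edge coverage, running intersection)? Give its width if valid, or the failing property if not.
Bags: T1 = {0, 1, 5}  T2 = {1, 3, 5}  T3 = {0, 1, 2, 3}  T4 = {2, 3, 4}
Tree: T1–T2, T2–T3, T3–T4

A tree decomposition must satisfy three properties: every vertex lies in some bag; for every edge, both endpoints lie together in some bag; and for every vertex, the bags containing it form a connected subtree. Here bags containing vertex 0 are not connected in the tree, so the decomposition is invalid.

No — bags containing vertex 0 are not connected in the tree.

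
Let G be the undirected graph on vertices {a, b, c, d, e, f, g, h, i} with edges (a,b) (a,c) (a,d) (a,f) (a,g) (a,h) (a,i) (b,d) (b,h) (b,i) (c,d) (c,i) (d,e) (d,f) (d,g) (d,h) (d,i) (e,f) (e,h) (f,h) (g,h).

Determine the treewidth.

A width-3 tree decomposition is:
Bags: B1 = {a, d, f, h}  B2 = {a, b, d, h}  B3 = {d, e, f, h}  B4 = {a, b, d, i}  B5 = {a, c, d, i}  B6 = {a, d, g, h}
Tree: B1–B2, B1–B3, B2–B4, B4–B5, B2–B6
Each bag holds 4 vertices, so the decomposition has width 3, which upper-bounds the treewidth. For the lower bound, the 4 vertices {d, e, f, h} are pairwise adjacent, and any tree decomposition puts a clique entirely inside one bag — forcing width ≥ 3. Therefore the treewidth is 3.

3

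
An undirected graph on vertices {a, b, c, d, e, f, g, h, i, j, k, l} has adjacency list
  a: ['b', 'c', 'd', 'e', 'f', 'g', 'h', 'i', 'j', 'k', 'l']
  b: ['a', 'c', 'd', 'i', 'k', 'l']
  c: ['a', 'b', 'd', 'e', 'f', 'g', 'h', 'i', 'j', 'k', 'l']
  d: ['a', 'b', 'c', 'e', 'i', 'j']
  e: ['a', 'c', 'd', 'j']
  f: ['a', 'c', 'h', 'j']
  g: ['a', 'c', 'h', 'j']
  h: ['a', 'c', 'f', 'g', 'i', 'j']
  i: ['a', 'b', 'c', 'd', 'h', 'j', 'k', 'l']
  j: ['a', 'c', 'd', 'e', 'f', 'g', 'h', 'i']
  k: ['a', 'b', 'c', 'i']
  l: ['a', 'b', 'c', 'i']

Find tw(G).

A width-4 tree decomposition is:
Bags: B1 = {a, c, h, i, j}  B2 = {a, c, d, i, j}  B3 = {a, c, f, h, j}  B4 = {a, c, d, e, j}  B5 = {a, c, g, h, j}  B6 = {a, b, c, d, i}  B7 = {a, b, c, i, k}  B8 = {a, b, c, i, l}
Tree: B1–B2, B1–B3, B2–B4, B3–B5, B2–B6, B6–B7, B6–B8
Every bag has size at most 5, so the width is 5 − 1 = 4 and tw(G) ≤ 4. On the other hand G contains the 5-clique {a, c, g, h, j}. A clique must lie in a single bag of any decomposition, so no decomposition can have width below 4. Therefore the treewidth is 4.

4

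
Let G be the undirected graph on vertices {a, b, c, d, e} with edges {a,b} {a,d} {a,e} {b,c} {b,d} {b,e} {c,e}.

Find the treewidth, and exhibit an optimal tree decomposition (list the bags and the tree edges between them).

Treewidth 2.
One such decomposition:
Bags: B1 = {a, b, e}  B2 = {b, c, e}  B3 = {a, b, d}
Tree: B1–B2, B1–B3

The largest bag has 3 vertices, giving width 2; this decomposition certifies tw(G) ≤ 2. On the other hand G contains the 3-clique {a, b, d}. A clique must lie in a single bag of any decomposition, so no decomposition can have width below 2. Combining the bounds, tw(G) = 2.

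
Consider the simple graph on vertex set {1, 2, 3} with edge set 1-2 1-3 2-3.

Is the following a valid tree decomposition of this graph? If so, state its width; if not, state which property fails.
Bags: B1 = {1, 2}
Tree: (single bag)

No — vertex 3 appears in no bag.

A tree decomposition must satisfy three properties: every vertex lies in some bag; for every edge, both endpoints lie together in some bag; and for every vertex, the bags containing it form a connected subtree. Here vertex 3 appears in no bag, so the decomposition is invalid.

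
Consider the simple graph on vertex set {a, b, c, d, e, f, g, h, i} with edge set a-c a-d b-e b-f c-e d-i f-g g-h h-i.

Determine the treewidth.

2

A width-2 tree decomposition is:
Bags: B1 = {b, e, f}  B2 = {c, e, f}  B3 = {a, c, f}  B4 = {a, d, f}  B5 = {d, f, i}  B6 = {f, h, i}  B7 = {f, g, h}
Tree: B1–B2, B2–B3, B3–B4, B4–B5, B5–B6, B6–B7
Every bag has size at most 3, so the width is 3 − 1 = 2 and tw(G) ≤ 2. For the lower bound, G contains the cycle f–b–e–c–a–d–i–h–g–f, so G is not a forest; only forests have treewidth ≤ 1, hence tw(G) ≥ 2. Combining the bounds, tw(G) = 2.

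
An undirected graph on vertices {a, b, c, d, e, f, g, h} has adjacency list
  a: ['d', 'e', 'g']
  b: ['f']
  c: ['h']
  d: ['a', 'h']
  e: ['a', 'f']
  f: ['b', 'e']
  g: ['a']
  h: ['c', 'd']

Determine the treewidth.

A width-1 tree decomposition is:
Bags: B1 = {a, d}  B2 = {a, e}  B3 = {d, h}  B4 = {c, h}  B5 = {a, g}  B6 = {e, f}  B7 = {b, f}
Tree: B1–B2, B1–B3, B3–B4, B2–B5, B2–B6, B6–B7
Each bag holds 2 vertices, so the decomposition has width 1, which upper-bounds the treewidth. Any graph with an edge has treewidth ≥ 1, and G has the edge d–a. Therefore the treewidth is 1.

1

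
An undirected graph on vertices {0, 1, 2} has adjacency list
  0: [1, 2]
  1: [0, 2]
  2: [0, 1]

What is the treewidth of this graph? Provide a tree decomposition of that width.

Treewidth 2.
Bags: B1 = {0, 1, 2}
Tree: (single bag)

A single bag containing all 3 vertices is trivially a valid decomposition of width 2. For the lower bound, the 3 vertices {0, 1, 2} are pairwise adjacent, and any tree decomposition puts a clique entirely inside one bag — forcing width ≥ 2. Combining the bounds, tw(G) = 2.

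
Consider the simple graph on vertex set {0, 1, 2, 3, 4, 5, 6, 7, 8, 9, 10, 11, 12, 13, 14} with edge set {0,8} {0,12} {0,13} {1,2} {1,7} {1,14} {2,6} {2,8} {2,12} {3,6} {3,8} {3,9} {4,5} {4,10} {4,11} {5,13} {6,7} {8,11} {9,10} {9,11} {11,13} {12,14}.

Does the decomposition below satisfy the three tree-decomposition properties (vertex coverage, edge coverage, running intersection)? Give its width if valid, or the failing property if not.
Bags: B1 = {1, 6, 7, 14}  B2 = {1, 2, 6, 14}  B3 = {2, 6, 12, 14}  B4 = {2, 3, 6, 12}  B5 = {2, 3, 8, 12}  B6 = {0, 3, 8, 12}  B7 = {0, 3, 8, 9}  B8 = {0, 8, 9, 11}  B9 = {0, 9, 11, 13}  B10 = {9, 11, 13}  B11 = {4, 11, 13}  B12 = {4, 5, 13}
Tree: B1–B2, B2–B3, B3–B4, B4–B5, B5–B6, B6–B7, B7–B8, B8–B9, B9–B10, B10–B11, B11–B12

No — vertex 10 appears in no bag.

A tree decomposition must satisfy three properties: every vertex lies in some bag; for every edge, both endpoints lie together in some bag; and for every vertex, the bags containing it form a connected subtree. Here vertex 10 appears in no bag, so the decomposition is invalid.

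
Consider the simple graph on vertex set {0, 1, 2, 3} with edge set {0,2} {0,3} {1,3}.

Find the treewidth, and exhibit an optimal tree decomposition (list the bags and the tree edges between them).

The largest bag has 2 vertices, giving width 1; this decomposition certifies tw(G) ≤ 1. Since G has at least one edge (e.g. 2–0), it is not an edgeless graph, so tw(G) ≥ 1. Therefore the treewidth is 1.

Treewidth 1.
Bags: B1 = {0, 2}  B2 = {0, 3}  B3 = {1, 3}
Tree: B1–B2, B2–B3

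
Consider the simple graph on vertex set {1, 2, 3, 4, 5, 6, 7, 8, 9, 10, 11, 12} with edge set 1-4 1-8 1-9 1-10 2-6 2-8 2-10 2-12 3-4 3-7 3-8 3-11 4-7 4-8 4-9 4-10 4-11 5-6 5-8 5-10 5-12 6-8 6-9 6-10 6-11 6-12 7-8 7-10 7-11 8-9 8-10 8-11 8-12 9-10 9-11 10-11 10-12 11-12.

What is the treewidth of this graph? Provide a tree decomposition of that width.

Treewidth 4.
One optimal decomposition is:
Bags: B1 = {4, 8, 9, 10, 11}  B2 = {6, 8, 9, 10, 11}  B3 = {4, 7, 8, 10, 11}  B4 = {1, 4, 8, 9, 10}  B5 = {6, 8, 10, 11, 12}  B6 = {5, 6, 8, 10, 12}  B7 = {2, 6, 8, 10, 12}  B8 = {3, 4, 7, 8, 11}
Tree: B1–B2, B1–B3, B1–B4, B2–B5, B5–B6, B6–B7, B3–B8

The largest bag has 5 vertices, giving width 4; this decomposition certifies tw(G) ≤ 4. Conversely, {1, 4, 8, 9, 10} is a clique of size 5, and the vertices of any clique must share a bag in every tree decomposition; so some bag has ≥ 5 vertices and tw(G) ≥ 4. Therefore the treewidth is 4.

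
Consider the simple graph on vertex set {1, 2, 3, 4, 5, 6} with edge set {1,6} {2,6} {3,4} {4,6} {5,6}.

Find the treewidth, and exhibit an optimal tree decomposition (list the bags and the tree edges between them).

Treewidth 1.
One such decomposition:
Bags: B1 = {3, 4}  B2 = {4, 6}  B3 = {2, 6}  B4 = {5, 6}  B5 = {1, 6}
Tree: B1–B2, B2–B3, B3–B4, B2–B5

Each bag holds 2 vertices, so the decomposition has width 1, which upper-bounds the treewidth. Since G has at least one edge (e.g. 3–4), it is not an edgeless graph, so tw(G) ≥ 1. Hence tw(G) = 1 exactly.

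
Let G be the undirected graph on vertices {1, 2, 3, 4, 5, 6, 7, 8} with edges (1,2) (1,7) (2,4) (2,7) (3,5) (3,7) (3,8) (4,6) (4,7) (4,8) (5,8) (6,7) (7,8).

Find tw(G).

A width-2 tree decomposition is:
Bags: B1 = {4, 7, 8}  B2 = {4, 6, 7}  B3 = {3, 7, 8}  B4 = {3, 5, 8}  B5 = {2, 4, 7}  B6 = {1, 2, 7}
Tree: B1–B2, B1–B3, B3–B4, B1–B5, B5–B6
Every bag has size at most 3, so the width is 3 − 1 = 2 and tw(G) ≤ 2. For the lower bound, the 3 vertices {3, 5, 8} are pairwise adjacent, and any tree decomposition puts a clique entirely inside one bag — forcing width ≥ 2. Therefore the treewidth is 2.

2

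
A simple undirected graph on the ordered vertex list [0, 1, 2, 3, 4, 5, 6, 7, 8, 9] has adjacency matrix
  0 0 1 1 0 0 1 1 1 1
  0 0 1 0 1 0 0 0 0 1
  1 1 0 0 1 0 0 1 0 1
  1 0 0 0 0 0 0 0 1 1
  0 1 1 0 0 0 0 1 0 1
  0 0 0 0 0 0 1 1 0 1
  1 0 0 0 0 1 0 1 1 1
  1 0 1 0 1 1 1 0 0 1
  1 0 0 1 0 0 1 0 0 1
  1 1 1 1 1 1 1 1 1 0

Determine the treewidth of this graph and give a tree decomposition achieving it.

Treewidth 3.
One optimal decomposition is:
Bags: B1 = {0, 2, 7, 9}  B2 = {0, 6, 7, 9}  B3 = {2, 4, 7, 9}  B4 = {0, 6, 8, 9}  B5 = {1, 2, 4, 9}  B6 = {0, 3, 8, 9}  B7 = {5, 6, 7, 9}
Tree: B1–B2, B1–B3, B2–B4, B3–B5, B4–B6, B2–B7

The largest bag has 4 vertices, giving width 3; this decomposition certifies tw(G) ≤ 3. Conversely, {0, 2, 7, 9} is a clique of size 4, and the vertices of any clique must share a bag in every tree decomposition; so some bag has ≥ 4 vertices and tw(G) ≥ 3. Therefore the treewidth is 3.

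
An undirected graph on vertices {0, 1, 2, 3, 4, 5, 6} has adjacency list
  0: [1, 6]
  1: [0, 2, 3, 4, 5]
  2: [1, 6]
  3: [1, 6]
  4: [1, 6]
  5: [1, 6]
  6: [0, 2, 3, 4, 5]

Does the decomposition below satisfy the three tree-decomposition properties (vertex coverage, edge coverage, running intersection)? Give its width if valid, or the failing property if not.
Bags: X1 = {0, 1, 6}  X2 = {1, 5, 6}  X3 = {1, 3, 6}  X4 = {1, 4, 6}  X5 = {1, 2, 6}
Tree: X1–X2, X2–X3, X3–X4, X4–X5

Yes; width 2.

Checking the three conditions: (i) the bags cover all of {0, 1, 2, 3, 4, 5, 6}; (ii) for each edge, some bag contains both endpoints; (iii) the bags containing any fixed vertex form a subtree. All hold, so the decomposition is valid with width 3 − 1 = 2.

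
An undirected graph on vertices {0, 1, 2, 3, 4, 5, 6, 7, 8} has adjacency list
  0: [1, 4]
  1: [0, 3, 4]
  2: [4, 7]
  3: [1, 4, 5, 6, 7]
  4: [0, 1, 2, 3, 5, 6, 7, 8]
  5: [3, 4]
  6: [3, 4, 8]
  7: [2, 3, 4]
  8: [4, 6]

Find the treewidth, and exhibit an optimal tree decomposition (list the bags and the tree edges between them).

Each bag holds 3 vertices, so the decomposition has width 2, which upper-bounds the treewidth. On the other hand G contains the 3-clique {0, 1, 4}. A clique must lie in a single bag of any decomposition, so no decomposition can have width below 2. Combining the bounds, tw(G) = 2.

Treewidth 2.
One such decomposition:
Bags: B1 = {2, 4, 7}  B2 = {3, 4, 7}  B3 = {3, 4, 6}  B4 = {3, 4, 5}  B5 = {1, 3, 4}  B6 = {0, 1, 4}  B7 = {4, 6, 8}
Tree: B1–B2, B2–B3, B3–B4, B4–B5, B5–B6, B3–B7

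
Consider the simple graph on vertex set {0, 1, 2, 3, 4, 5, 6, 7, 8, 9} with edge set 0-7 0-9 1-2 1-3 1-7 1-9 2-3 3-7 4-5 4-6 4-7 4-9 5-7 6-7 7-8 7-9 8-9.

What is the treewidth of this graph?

A width-2 tree decomposition is:
Bags: B1 = {1, 7, 9}  B2 = {4, 7, 9}  B3 = {1, 3, 7}  B4 = {0, 7, 9}  B5 = {4, 6, 7}  B6 = {4, 5, 7}  B7 = {1, 2, 3}  B8 = {7, 8, 9}
Tree: B1–B2, B1–B3, B2–B4, B2–B5, B2–B6, B3–B7, B1–B8
The largest bag has 3 vertices, giving width 2; this decomposition certifies tw(G) ≤ 2. For the lower bound, the 3 vertices {1, 2, 3} are pairwise adjacent, and any tree decomposition puts a clique entirely inside one bag — forcing width ≥ 2. Therefore the treewidth is 2.

2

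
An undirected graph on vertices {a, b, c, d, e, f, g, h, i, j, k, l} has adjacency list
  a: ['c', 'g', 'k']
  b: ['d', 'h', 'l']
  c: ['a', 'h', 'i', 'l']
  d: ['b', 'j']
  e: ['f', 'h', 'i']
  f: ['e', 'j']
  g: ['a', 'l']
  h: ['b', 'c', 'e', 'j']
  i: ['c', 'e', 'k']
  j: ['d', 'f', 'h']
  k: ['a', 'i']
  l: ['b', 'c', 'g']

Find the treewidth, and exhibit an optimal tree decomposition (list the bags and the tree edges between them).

Treewidth 3.
One such decomposition:
Bags: B1 = {a, g, k, l}  B2 = {a, c, k, l}  B3 = {c, i, k, l}  B4 = {b, c, i, l}  B5 = {b, c, h, i}  B6 = {b, e, h, i}  B7 = {b, d, e, h}  B8 = {d, e, h, j}  B9 = {d, e, f, j}
Tree: B1–B2, B2–B3, B3–B4, B4–B5, B5–B6, B6–B7, B7–B8, B8–B9

Each bag holds 4 vertices, so the decomposition has width 3, which upper-bounds the treewidth. For the lower bound: the 4 vertex sets {a,g,k}, {l}, {c}, {b,e,h,i} are disjoint, each induces a connected subgraph, and every pair is joined by at least one edge of G. Contracting each set to a single vertex therefore yields K_{4} as a minor, and since treewidth is minor-monotone, tw(G) ≥ tw(K_{4}) = 3. Combining the bounds, tw(G) = 3.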